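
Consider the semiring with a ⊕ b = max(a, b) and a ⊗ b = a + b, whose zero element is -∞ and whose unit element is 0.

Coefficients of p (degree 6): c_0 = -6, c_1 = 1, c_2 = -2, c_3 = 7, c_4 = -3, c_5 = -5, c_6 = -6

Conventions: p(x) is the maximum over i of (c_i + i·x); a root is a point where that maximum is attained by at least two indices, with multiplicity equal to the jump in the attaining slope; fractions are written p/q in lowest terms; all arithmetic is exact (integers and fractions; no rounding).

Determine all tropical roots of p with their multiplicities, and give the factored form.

hull edge (i=0, c=-6) to (i=1, c=1): slope 7, span 1
hull edge (i=1, c=1) to (i=3, c=7): slope 3, span 2
hull edge (i=3, c=7) to (i=6, c=-6): slope -13/3, span 3
Factored form: p(x) = -6 ⊗ (x ⊕ (-7)) ⊗ (x ⊕ (-3)) ⊗ (x ⊕ (-3)) ⊗ (x ⊕ 13/3) ⊗ (x ⊕ 13/3) ⊗ (x ⊕ 13/3)
Answer: roots = -7 (mult 1), -3 (mult 2), 13/3 (mult 3)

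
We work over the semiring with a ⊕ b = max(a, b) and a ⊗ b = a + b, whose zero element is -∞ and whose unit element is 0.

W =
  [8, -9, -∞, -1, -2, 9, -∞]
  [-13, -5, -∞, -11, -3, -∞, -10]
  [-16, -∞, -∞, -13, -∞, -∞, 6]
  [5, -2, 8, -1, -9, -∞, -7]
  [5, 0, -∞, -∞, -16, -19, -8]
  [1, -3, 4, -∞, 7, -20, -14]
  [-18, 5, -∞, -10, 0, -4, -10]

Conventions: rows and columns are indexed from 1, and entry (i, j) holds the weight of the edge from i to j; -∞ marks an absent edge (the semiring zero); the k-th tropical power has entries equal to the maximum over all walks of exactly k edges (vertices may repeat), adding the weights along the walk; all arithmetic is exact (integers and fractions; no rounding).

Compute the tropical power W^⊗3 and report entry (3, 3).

W^⊗2:
  [16, 6, 13, 7, 16, 17, -5]
  [2, -3, -3, -12, -8, -4, -11]
  [-8, 11, -5, -4, 6, 2, -4]
  [13, -2, 7, 4, 3, 14, 14]
  [13, -3, -15, 4, 3, 14, -10]
  [12, 7, -16, 0, -1, 10, 10]
  [5, 0, 0, -6, 3, -9, -5]
W^⊗3:
  [24, 16, 21, 15, 24, 25, 19]
  [10, -6, 0, 1, 3, 11, 3]
  [11, 6, 6, 0, 9, 1, 1]
  [21, 19, 18, 12, 21, 22, 13]
  [21, 11, 18, 12, 21, 22, 0]
  [20, 15, 14, 11, 17, 21, 0]
  [13, 3, 2, 4, 3, 14, 6]
Key observation: the optimum is the walk 3->7->6->3, with weight 6 + (-4) + 4 = 6.
Optimal value attained by: walk 3->7->6->3.
Answer: (W^⊗3)[3][3] = 6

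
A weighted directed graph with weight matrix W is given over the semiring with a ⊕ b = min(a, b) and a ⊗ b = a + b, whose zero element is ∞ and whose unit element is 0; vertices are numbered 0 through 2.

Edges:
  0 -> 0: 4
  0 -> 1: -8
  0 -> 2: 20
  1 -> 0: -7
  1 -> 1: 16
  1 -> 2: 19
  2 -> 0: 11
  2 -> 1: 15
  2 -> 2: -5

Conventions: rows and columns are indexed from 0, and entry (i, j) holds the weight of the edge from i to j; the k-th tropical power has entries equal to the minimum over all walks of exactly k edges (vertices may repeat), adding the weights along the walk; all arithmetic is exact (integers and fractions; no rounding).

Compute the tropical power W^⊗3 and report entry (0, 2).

W^⊗2:
  [-15, -4, 11]
  [-3, -15, 13]
  [6, 3, -10]
W^⊗3:
  [-11, -23, 5]
  [-22, -11, 4]
  [-4, -2, -15]
Key observation: the optimum is the walk 0->1->0->2, with weight (-8) + (-7) + 20 = 5.
Optimal value attained by: walk 0->1->0->2.
Answer: (W^⊗3)[0][2] = 5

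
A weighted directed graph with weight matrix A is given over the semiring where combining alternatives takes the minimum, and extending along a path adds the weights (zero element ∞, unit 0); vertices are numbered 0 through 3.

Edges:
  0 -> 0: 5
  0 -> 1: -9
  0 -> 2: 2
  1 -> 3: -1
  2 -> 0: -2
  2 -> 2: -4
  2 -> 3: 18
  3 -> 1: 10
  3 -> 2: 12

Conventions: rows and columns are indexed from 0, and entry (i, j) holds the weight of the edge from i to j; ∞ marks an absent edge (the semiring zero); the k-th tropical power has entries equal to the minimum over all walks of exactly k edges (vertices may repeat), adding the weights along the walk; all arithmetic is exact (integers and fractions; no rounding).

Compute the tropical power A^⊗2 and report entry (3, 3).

A^⊗2:
  [0, -4, -2, -10]
  [∞, 9, 11, ∞]
  [-6, -11, -8, 14]
  [10, ∞, 8, 9]
Key observation: the optimum is the walk 3->1->3, with weight 10 + (-1) = 9.
Optimal value attained by: walk 3->1->3.
Answer: (A^⊗2)[3][3] = 9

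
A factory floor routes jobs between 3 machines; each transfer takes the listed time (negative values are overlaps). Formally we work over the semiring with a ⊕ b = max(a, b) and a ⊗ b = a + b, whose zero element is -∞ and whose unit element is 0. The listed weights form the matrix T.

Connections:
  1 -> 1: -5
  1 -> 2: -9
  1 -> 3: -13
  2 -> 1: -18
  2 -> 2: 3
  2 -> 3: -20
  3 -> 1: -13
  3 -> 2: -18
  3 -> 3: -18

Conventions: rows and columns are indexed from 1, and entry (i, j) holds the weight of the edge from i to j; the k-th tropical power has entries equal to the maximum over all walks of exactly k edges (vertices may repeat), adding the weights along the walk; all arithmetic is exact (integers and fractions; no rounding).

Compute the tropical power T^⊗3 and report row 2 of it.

T^⊗2:
  [-10, -6, -18]
  [-15, 6, -17]
  [-18, -15, -26]
T^⊗3:
  [-15, -3, -23]
  [-12, 9, -14]
  [-23, -12, -31]
Answer: row 2 of T^⊗3 = [-12, 9, -14]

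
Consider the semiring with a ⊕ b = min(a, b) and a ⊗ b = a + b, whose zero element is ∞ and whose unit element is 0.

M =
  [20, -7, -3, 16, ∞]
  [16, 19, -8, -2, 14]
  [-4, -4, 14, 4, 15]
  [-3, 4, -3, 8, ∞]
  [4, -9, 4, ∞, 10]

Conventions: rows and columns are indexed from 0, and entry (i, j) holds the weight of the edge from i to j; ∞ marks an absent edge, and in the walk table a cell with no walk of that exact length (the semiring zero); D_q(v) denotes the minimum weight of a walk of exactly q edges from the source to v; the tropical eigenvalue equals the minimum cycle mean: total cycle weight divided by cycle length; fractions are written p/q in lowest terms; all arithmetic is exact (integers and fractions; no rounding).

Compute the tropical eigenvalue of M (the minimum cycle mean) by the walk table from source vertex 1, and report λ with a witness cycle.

q=0: [∞, 0, ∞, ∞, ∞]
q=1: [16, 19, -8, -2, 14]
q=2: [-12, -12, -5, -4, 7]
q=3: [-9, -19, -20, -14, 2]
q=4: [-24, -24, -27, -21, -5]
q=5: [-31, -31, -32, -26, -12]
Optimal cycle mean attained by: cycle 0->1->2->0, total (-7) + (-8) + (-4), length 3.
Answer: λ = -19/3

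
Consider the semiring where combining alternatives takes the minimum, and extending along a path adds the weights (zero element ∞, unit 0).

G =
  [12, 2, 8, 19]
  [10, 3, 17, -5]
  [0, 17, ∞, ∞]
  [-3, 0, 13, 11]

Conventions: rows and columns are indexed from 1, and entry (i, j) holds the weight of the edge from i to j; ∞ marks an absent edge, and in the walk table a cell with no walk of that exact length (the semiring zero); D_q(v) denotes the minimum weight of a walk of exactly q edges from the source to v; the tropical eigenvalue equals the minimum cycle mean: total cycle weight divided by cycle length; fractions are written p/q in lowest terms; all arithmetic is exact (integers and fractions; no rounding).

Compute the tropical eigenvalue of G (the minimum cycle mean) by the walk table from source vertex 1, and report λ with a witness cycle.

q=0: [0, ∞, ∞, ∞]
q=1: [12, 2, 8, 19]
q=2: [8, 5, 19, -3]
q=3: [-6, -3, 10, 0]
q=4: [-3, -4, 2, -8]
Optimal cycle mean attained by: cycle 2->4->2, total (-5) + 0, length 2.
Answer: λ = -5/2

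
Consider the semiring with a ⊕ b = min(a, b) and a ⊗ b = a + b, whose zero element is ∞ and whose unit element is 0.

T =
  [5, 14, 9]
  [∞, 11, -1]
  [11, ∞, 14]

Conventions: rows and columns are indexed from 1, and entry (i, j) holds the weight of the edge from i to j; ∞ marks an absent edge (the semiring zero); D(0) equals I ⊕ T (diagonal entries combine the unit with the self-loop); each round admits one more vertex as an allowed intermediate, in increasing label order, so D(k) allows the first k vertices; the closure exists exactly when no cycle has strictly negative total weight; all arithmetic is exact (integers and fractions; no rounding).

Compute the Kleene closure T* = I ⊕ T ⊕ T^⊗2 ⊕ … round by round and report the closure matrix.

D(0):
  [0, 14, 9]
  [∞, 0, -1]
  [11, ∞, 0]
D(1):
  [0, 14, 9]
  [∞, 0, -1]
  [11, 25, 0]
D(2):
  [0, 14, 9]
  [∞, 0, -1]
  [11, 25, 0]
D(3):
  [0, 14, 9]
  [10, 0, -1]
  [11, 25, 0]
Answer: T* = [[0, 14, 9], [10, 0, -1], [11, 25, 0]]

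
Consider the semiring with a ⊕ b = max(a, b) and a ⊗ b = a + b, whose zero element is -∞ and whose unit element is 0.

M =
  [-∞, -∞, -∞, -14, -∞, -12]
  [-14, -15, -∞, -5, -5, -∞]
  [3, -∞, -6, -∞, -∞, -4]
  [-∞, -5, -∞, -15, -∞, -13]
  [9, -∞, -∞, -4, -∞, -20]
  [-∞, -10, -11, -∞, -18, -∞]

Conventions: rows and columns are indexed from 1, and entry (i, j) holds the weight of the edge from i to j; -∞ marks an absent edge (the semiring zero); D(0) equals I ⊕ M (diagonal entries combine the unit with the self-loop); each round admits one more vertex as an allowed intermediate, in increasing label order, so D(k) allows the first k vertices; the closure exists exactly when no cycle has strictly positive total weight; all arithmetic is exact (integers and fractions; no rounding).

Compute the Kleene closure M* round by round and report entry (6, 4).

D(0):
  [0, -∞, -∞, -14, -∞, -12]
  [-14, 0, -∞, -5, -5, -∞]
  [3, -∞, 0, -∞, -∞, -4]
  [-∞, -5, -∞, 0, -∞, -13]
  [9, -∞, -∞, -4, 0, -20]
  [-∞, -10, -11, -∞, -18, 0]
D(1):
  [0, -∞, -∞, -14, -∞, -12]
  [-14, 0, -∞, -5, -5, -26]
  [3, -∞, 0, -11, -∞, -4]
  [-∞, -5, -∞, 0, -∞, -13]
  [9, -∞, -∞, -4, 0, -3]
  [-∞, -10, -11, -∞, -18, 0]
D(2):
  [0, -∞, -∞, -14, -∞, -12]
  [-14, 0, -∞, -5, -5, -26]
  [3, -∞, 0, -11, -∞, -4]
  [-19, -5, -∞, 0, -10, -13]
  [9, -∞, -∞, -4, 0, -3]
  [-24, -10, -11, -15, -15, 0]
D(3):
  [0, -∞, -∞, -14, -∞, -12]
  [-14, 0, -∞, -5, -5, -26]
  [3, -∞, 0, -11, -∞, -4]
  [-19, -5, -∞, 0, -10, -13]
  [9, -∞, -∞, -4, 0, -3]
  [-8, -10, -11, -15, -15, 0]
D(4):
  [0, -19, -∞, -14, -24, -12]
  [-14, 0, -∞, -5, -5, -18]
  [3, -16, 0, -11, -21, -4]
  [-19, -5, -∞, 0, -10, -13]
  [9, -9, -∞, -4, 0, -3]
  [-8, -10, -11, -15, -15, 0]
D(5):
  [0, -19, -∞, -14, -24, -12]
  [4, 0, -∞, -5, -5, -8]
  [3, -16, 0, -11, -21, -4]
  [-1, -5, -∞, 0, -10, -13]
  [9, -9, -∞, -4, 0, -3]
  [-6, -10, -11, -15, -15, 0]
D(6):
  [0, -19, -23, -14, -24, -12]
  [4, 0, -19, -5, -5, -8]
  [3, -14, 0, -11, -19, -4]
  [-1, -5, -24, 0, -10, -13]
  [9, -9, -14, -4, 0, -3]
  [-6, -10, -11, -15, -15, 0]
Answer: M*[6][4] = -15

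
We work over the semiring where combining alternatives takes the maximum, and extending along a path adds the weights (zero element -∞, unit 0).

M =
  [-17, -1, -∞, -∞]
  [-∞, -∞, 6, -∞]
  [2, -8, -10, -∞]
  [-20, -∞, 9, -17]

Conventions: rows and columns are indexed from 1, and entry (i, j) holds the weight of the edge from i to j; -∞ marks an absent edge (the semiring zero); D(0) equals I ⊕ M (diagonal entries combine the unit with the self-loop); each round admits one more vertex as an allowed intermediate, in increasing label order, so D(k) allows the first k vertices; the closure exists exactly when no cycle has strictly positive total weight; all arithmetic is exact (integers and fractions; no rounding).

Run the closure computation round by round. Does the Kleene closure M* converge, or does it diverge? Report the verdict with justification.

D(0):
  [0, -1, -∞, -∞]
  [-∞, 0, 6, -∞]
  [2, -8, 0, -∞]
  [-20, -∞, 9, 0]
D(1):
  [0, -1, -∞, -∞]
  [-∞, 0, 6, -∞]
  [2, 1, 0, -∞]
  [-20, -21, 9, 0]
Detection: at round 2, diagonal entry (3, 3) turns strictly positive.
Key observation: the cycle 3->1->2->3 has total weight 2 + (-1) + 6, which is strictly positive.
Answer: DIVERGES — positive cycle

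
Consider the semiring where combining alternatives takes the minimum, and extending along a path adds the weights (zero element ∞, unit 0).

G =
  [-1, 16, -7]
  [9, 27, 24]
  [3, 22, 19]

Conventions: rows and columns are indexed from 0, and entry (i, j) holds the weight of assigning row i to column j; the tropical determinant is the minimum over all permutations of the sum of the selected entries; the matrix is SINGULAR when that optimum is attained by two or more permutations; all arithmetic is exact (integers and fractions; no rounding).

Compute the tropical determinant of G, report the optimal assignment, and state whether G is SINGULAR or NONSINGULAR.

σ = (0, 1, 2): (-1) + 27 + 19 = 45
σ = (0, 2, 1): (-1) + 24 + 22 = 45
σ = (1, 0, 2): 16 + 9 + 19 = 44
σ = (1, 2, 0): 16 + 24 + 3 = 43
σ = (2, 0, 1): (-7) + 9 + 22 = 24
σ = (2, 1, 0): (-7) + 27 + 3 = 23
Optimal value attained by: σ = (2, 1, 0).
Answer: det⊕(G) = 23; verdict: NONSINGULAR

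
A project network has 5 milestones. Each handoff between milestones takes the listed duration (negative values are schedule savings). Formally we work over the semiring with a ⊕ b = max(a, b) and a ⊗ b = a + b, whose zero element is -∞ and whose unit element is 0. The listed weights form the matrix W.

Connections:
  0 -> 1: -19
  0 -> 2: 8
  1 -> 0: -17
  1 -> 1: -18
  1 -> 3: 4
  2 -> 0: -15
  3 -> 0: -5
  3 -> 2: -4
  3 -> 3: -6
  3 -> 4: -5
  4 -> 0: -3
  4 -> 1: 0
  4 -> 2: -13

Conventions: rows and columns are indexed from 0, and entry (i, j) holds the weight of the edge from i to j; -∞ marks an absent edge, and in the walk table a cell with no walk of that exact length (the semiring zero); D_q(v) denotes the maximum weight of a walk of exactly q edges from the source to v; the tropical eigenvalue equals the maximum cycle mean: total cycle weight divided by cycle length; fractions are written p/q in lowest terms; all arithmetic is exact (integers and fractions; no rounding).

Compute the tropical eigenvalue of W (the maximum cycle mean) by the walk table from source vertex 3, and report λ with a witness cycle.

q=0: [-∞, -∞, -∞, 0, -∞]
q=1: [-5, -∞, -4, -6, -5]
q=2: [-8, -5, 3, -12, -11]
q=3: [-12, -11, 0, -1, -17]
q=4: [-6, -17, -4, -7, -6]
q=5: [-9, -6, 2, -13, -12]
Optimal cycle mean attained by: cycle 1->3->4->1, total 4 + (-5) + 0, length 3.
Answer: λ = -1/3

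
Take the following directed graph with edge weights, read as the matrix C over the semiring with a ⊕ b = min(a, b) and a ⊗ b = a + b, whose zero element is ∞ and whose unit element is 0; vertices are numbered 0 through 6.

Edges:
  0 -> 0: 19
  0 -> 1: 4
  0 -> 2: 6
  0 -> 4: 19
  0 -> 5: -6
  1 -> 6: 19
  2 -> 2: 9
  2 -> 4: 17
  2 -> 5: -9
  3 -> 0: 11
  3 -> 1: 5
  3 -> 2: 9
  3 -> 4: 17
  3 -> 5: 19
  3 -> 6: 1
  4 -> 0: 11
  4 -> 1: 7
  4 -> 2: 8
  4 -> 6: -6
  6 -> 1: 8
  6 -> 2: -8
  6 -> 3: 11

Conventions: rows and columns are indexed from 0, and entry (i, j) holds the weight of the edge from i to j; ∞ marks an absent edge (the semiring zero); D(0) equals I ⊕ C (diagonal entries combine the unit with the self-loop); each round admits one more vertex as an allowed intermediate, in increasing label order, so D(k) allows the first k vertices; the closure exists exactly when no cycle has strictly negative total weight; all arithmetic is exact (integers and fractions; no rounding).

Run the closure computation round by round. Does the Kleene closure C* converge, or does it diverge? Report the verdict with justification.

D(0):
  [0, 4, 6, ∞, 19, -6, ∞]
  [∞, 0, ∞, ∞, ∞, ∞, 19]
  [∞, ∞, 0, ∞, 17, -9, ∞]
  [11, 5, 9, 0, 17, 19, 1]
  [11, 7, 8, ∞, 0, ∞, -6]
  [∞, ∞, ∞, ∞, ∞, 0, ∞]
  [∞, 8, -8, 11, ∞, ∞, 0]
D(1):
  [0, 4, 6, ∞, 19, -6, ∞]
  [∞, 0, ∞, ∞, ∞, ∞, 19]
  [∞, ∞, 0, ∞, 17, -9, ∞]
  [11, 5, 9, 0, 17, 5, 1]
  [11, 7, 8, ∞, 0, 5, -6]
  [∞, ∞, ∞, ∞, ∞, 0, ∞]
  [∞, 8, -8, 11, ∞, ∞, 0]
D(2):
  [0, 4, 6, ∞, 19, -6, 23]
  [∞, 0, ∞, ∞, ∞, ∞, 19]
  [∞, ∞, 0, ∞, 17, -9, ∞]
  [11, 5, 9, 0, 17, 5, 1]
  [11, 7, 8, ∞, 0, 5, -6]
  [∞, ∞, ∞, ∞, ∞, 0, ∞]
  [∞, 8, -8, 11, ∞, ∞, 0]
D(3):
  [0, 4, 6, ∞, 19, -6, 23]
  [∞, 0, ∞, ∞, ∞, ∞, 19]
  [∞, ∞, 0, ∞, 17, -9, ∞]
  [11, 5, 9, 0, 17, 0, 1]
  [11, 7, 8, ∞, 0, -1, -6]
  [∞, ∞, ∞, ∞, ∞, 0, ∞]
  [∞, 8, -8, 11, 9, -17, 0]
D(4):
  [0, 4, 6, ∞, 19, -6, 23]
  [∞, 0, ∞, ∞, ∞, ∞, 19]
  [∞, ∞, 0, ∞, 17, -9, ∞]
  [11, 5, 9, 0, 17, 0, 1]
  [11, 7, 8, ∞, 0, -1, -6]
  [∞, ∞, ∞, ∞, ∞, 0, ∞]
  [22, 8, -8, 11, 9, -17, 0]
D(5):
  [0, 4, 6, ∞, 19, -6, 13]
  [∞, 0, ∞, ∞, ∞, ∞, 19]
  [28, 24, 0, ∞, 17, -9, 11]
  [11, 5, 9, 0, 17, 0, 1]
  [11, 7, 8, ∞, 0, -1, -6]
  [∞, ∞, ∞, ∞, ∞, 0, ∞]
  [20, 8, -8, 11, 9, -17, 0]
D(6):
  [0, 4, 6, ∞, 19, -6, 13]
  [∞, 0, ∞, ∞, ∞, ∞, 19]
  [28, 24, 0, ∞, 17, -9, 11]
  [11, 5, 9, 0, 17, 0, 1]
  [11, 7, 8, ∞, 0, -1, -6]
  [∞, ∞, ∞, ∞, ∞, 0, ∞]
  [20, 8, -8, 11, 9, -17, 0]
D(7):
  [0, 4, 5, 24, 19, -6, 13]
  [39, 0, 11, 30, 28, 2, 19]
  [28, 19, 0, 22, 17, -9, 11]
  [11, 5, -7, 0, 10, -16, 1]
  [11, 2, -14, 5, 0, -23, -6]
  [∞, ∞, ∞, ∞, ∞, 0, ∞]
  [20, 8, -8, 11, 9, -17, 0]
Key observation: every diagonal entry stays at the unit through all rounds, so no improving cycle exists.
Answer: CONVERGES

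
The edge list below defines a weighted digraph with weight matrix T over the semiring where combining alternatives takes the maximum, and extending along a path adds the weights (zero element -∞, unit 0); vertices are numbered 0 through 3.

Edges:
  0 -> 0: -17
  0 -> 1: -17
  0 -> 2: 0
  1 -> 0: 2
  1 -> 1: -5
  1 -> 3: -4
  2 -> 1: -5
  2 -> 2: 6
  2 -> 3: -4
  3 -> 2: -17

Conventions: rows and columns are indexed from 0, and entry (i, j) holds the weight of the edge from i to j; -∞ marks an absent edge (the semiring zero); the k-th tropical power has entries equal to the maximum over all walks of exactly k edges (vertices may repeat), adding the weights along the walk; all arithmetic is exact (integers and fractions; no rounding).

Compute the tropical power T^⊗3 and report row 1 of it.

T^⊗2:
  [-15, -5, 6, -4]
  [-3, -10, 2, -9]
  [-3, 1, 12, 2]
  [-∞, -22, -11, -21]
T^⊗3:
  [-3, 1, 12, 2]
  [-8, -3, 8, -2]
  [3, 7, 18, 8]
  [-20, -16, -5, -15]
Answer: row 1 of T^⊗3 = [-8, -3, 8, -2]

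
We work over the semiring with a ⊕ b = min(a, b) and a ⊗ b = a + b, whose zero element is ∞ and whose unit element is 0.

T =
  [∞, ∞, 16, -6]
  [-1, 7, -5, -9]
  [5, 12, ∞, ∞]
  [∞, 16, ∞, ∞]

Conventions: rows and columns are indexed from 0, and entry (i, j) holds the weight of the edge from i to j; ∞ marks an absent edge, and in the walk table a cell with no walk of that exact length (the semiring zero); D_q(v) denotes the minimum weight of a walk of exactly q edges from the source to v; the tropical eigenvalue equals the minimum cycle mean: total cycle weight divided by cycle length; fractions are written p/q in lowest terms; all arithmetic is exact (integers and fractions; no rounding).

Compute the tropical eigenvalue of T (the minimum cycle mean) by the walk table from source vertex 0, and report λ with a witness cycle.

q=0: [0, ∞, ∞, ∞]
q=1: [∞, ∞, 16, -6]
q=2: [21, 10, ∞, ∞]
q=3: [9, 17, 5, 1]
q=4: [10, 17, 12, 3]
Optimal cycle mean attained by: cycle 0->3->1->2->0, total (-6) + 16 + (-5) + 5, length 4.
Answer: λ = 5/2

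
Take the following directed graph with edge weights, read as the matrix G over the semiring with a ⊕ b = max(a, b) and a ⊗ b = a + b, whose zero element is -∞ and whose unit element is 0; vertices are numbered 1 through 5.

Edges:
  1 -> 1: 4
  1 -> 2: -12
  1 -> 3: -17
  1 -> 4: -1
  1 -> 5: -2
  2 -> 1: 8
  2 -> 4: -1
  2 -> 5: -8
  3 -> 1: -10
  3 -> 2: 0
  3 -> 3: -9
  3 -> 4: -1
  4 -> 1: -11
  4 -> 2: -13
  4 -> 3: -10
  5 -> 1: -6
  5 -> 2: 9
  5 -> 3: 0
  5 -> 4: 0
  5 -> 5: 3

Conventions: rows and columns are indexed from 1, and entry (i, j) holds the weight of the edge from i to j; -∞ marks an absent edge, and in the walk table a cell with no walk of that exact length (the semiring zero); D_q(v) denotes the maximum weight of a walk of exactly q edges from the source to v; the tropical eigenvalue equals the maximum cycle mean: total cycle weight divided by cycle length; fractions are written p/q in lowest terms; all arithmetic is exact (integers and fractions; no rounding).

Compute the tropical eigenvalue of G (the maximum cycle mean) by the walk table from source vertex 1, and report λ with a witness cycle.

q=0: [0, -∞, -∞, -∞, -∞]
q=1: [4, -12, -17, -1, -2]
q=2: [8, 7, -2, 3, 2]
q=3: [15, 11, 2, 7, 6]
q=4: [19, 15, 6, 14, 13]
q=5: [23, 22, 13, 18, 17]
Optimal cycle mean attained by: cycle 1->5->2->1, total (-2) + 9 + 8, length 3.
Answer: λ = 5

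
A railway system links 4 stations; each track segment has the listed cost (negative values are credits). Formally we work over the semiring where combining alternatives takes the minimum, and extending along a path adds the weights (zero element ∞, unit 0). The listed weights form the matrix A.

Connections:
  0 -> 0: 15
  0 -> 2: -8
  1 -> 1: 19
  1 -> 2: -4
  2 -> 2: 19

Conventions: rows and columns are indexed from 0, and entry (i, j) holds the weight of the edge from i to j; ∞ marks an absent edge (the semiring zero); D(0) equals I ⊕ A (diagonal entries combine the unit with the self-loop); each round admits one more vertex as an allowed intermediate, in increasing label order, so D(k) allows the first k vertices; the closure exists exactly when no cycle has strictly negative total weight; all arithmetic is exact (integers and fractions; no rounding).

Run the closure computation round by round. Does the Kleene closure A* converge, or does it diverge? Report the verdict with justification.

D(0):
  [0, ∞, -8, ∞]
  [∞, 0, -4, ∞]
  [∞, ∞, 0, ∞]
  [∞, ∞, ∞, 0]
D(1):
  [0, ∞, -8, ∞]
  [∞, 0, -4, ∞]
  [∞, ∞, 0, ∞]
  [∞, ∞, ∞, 0]
D(2):
  [0, ∞, -8, ∞]
  [∞, 0, -4, ∞]
  [∞, ∞, 0, ∞]
  [∞, ∞, ∞, 0]
D(3):
  [0, ∞, -8, ∞]
  [∞, 0, -4, ∞]
  [∞, ∞, 0, ∞]
  [∞, ∞, ∞, 0]
D(4):
  [0, ∞, -8, ∞]
  [∞, 0, -4, ∞]
  [∞, ∞, 0, ∞]
  [∞, ∞, ∞, 0]
Key observation: every diagonal entry stays at the unit through all rounds, so no improving cycle exists.
Answer: CONVERGES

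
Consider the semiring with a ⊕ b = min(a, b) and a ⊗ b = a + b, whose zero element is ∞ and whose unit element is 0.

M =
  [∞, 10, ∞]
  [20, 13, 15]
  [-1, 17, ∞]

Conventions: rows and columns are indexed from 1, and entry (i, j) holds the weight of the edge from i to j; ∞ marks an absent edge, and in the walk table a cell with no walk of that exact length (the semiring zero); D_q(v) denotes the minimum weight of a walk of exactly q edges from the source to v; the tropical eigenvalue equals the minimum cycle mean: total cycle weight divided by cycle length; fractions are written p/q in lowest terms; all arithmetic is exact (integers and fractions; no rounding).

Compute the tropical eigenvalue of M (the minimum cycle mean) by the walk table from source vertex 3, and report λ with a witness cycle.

q=0: [∞, ∞, 0]
q=1: [-1, 17, ∞]
q=2: [37, 9, 32]
q=3: [29, 22, 24]
Optimal cycle mean attained by: cycle 1->2->3->1, total 10 + 15 + (-1), length 3.
Answer: λ = 8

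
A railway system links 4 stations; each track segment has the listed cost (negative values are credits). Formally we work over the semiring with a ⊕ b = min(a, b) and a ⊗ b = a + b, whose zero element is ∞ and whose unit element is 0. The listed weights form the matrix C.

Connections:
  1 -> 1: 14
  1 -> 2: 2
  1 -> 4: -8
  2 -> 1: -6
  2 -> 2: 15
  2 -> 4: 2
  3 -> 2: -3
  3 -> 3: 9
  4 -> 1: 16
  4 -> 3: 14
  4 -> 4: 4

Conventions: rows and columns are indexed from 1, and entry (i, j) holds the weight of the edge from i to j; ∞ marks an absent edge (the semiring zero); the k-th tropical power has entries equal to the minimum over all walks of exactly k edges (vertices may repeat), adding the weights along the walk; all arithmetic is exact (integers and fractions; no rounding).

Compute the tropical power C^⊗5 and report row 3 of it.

C^⊗2:
  [-4, 16, 6, -4]
  [8, -4, 16, -14]
  [-9, 6, 18, -1]
  [20, 11, 18, 8]
C^⊗3:
  [10, -2, 10, -12]
  [-10, 10, 0, -10]
  [0, -7, 13, -17]
  [5, 15, 22, 12]
C^⊗4:
  [-8, 7, 2, -8]
  [4, -8, 4, -18]
  [-13, 2, -3, -13]
  [9, 7, 26, -3]
C^⊗5:
  [1, -6, 6, -16]
  [-14, 1, -4, -14]
  [-4, -11, 1, -21]
  [1, 11, 11, 1]
Answer: row 3 of C^⊗5 = [-4, -11, 1, -21]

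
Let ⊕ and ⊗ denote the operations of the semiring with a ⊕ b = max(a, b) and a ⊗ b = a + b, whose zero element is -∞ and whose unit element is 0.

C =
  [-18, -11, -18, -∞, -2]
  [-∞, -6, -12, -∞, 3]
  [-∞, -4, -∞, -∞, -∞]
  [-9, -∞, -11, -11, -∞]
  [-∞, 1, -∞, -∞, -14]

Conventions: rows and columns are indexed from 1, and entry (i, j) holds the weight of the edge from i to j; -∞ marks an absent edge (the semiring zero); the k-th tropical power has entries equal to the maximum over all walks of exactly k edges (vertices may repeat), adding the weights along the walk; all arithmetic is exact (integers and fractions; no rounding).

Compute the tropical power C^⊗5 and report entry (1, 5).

C^⊗2:
  [-36, -1, -23, -∞, -8]
  [-∞, 4, -18, -∞, -3]
  [-∞, -10, -16, -∞, -1]
  [-20, -15, -22, -22, -11]
  [-∞, -5, -11, -∞, 4]
C^⊗3:
  [-54, -7, -13, -∞, 2]
  [-∞, -2, -8, -∞, 7]
  [-∞, 0, -22, -∞, -7]
  [-31, -10, -27, -33, -12]
  [-∞, 5, -17, -∞, -2]
C^⊗4:
  [-72, 3, -19, -∞, -4]
  [-∞, 8, -14, -∞, 1]
  [-∞, -6, -12, -∞, 3]
  [-42, -11, -22, -44, -7]
  [-∞, -1, -7, -∞, 8]
C^⊗5:
  [-90, -3, -9, -∞, 6]
  [-∞, 2, -4, -∞, 11]
  [-∞, 4, -18, -∞, -3]
  [-53, -6, -23, -55, -8]
  [-∞, 9, -13, -∞, 2]
Key observation: the optimum is the walk 1->5->2->5->2->5, with weight (-2) + 1 + 3 + 1 + 3 = 6.
Optimal value attained by: walk 1->5->2->5->2->5.
Answer: (C^⊗5)[1][5] = 6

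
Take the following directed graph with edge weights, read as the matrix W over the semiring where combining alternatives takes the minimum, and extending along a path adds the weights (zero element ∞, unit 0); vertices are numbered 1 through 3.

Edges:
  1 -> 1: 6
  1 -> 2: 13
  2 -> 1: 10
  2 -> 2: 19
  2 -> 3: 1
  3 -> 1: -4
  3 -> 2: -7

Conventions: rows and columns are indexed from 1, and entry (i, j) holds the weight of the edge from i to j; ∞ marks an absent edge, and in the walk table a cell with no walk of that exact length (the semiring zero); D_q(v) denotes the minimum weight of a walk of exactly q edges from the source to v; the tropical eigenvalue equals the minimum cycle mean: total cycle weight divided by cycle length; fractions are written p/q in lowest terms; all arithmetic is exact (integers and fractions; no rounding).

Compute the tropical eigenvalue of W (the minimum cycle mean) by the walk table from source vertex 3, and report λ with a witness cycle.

q=0: [∞, ∞, 0]
q=1: [-4, -7, ∞]
q=2: [2, 9, -6]
q=3: [-10, -13, 10]
Optimal cycle mean attained by: cycle 2->3->2, total 1 + (-7), length 2.
Answer: λ = -3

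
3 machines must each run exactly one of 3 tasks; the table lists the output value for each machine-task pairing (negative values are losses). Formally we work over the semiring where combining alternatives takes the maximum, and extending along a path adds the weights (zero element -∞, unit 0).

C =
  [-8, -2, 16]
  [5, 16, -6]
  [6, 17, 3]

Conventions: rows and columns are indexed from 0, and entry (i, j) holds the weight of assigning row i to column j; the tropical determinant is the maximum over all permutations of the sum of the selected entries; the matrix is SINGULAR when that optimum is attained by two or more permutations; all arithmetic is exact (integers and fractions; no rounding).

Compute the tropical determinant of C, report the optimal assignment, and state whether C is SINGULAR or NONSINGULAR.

σ = (0, 1, 2): (-8) + 16 + 3 = 11
σ = (0, 2, 1): (-8) + (-6) + 17 = 3
σ = (1, 0, 2): (-2) + 5 + 3 = 6
σ = (1, 2, 0): (-2) + (-6) + 6 = -2
σ = (2, 0, 1): 16 + 5 + 17 = 38
σ = (2, 1, 0): 16 + 16 + 6 = 38
Optimal value attained by: σ = (2, 0, 1).
Answer: det⊕(C) = 38; verdict: SINGULAR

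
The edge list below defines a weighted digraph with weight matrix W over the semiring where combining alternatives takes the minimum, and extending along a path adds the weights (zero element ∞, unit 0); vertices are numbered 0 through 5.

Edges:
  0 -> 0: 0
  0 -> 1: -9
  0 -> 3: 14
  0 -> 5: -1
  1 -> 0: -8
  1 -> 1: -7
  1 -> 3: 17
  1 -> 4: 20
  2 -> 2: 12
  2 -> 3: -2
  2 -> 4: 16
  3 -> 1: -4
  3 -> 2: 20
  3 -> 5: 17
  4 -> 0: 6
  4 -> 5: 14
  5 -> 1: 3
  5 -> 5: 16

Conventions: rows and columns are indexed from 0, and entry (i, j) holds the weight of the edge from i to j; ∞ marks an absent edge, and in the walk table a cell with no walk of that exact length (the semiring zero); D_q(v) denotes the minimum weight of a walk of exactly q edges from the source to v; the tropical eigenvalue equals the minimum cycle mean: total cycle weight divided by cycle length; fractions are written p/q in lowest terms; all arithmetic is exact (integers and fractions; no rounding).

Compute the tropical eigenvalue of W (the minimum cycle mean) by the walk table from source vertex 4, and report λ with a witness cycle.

q=0: [∞, ∞, ∞, ∞, 0, ∞]
q=1: [6, ∞, ∞, ∞, ∞, 14]
q=2: [6, -3, ∞, 20, ∞, 5]
q=3: [-11, -10, 40, 14, 17, 5]
q=4: [-18, -20, 34, 3, 10, -12]
q=5: [-28, -27, 23, -4, 0, -19]
q=6: [-35, -37, 16, -14, -7, -29]
Optimal cycle mean attained by: cycle 0->1->0, total (-9) + (-8), length 2.
Answer: λ = -17/2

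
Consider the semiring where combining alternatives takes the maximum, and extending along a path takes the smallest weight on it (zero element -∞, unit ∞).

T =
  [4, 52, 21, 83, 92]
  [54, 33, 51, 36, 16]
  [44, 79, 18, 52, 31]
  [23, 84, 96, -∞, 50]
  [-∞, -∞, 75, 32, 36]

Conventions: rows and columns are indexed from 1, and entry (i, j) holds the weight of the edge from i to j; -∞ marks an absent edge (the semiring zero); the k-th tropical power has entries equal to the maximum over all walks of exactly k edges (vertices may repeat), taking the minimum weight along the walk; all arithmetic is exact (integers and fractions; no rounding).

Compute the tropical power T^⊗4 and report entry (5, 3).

T^⊗2:
  [52, 83, 83, 36, 50]
  [44, 52, 36, 54, 54]
  [54, 52, 52, 44, 50]
  [54, 79, 51, 52, 36]
  [44, 75, 36, 52, 36]
T^⊗3:
  [54, 79, 51, 52, 52]
  [52, 54, 54, 44, 50]
  [52, 52, 51, 54, 54]
  [54, 52, 52, 54, 54]
  [54, 52, 52, 44, 50]
T^⊗4:
  [54, 52, 52, 54, 54]
  [54, 54, 51, 52, 52]
  [52, 54, 54, 52, 52]
  [52, 54, 54, 54, 54]
  [52, 52, 51, 54, 54]
Key observation: the optimum is the walk 5->3->4->2->3, with weight 75 min 52 min 84 min 51 = 51.
Optimal value attained by: walk 5->3->4->2->3.
Answer: (T^⊗4)[5][3] = 51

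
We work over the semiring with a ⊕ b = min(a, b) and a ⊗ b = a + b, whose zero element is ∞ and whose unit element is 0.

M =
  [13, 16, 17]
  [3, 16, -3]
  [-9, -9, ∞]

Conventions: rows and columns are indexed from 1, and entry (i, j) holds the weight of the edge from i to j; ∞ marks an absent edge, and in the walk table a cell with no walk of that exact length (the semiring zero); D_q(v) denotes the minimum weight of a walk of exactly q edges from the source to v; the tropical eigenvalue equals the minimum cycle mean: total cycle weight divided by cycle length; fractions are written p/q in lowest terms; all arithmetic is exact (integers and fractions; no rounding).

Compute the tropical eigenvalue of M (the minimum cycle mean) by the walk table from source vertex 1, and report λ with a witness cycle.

q=0: [0, ∞, ∞]
q=1: [13, 16, 17]
q=2: [8, 8, 13]
q=3: [4, 4, 5]
Optimal cycle mean attained by: cycle 2->3->2, total (-3) + (-9), length 2.
Answer: λ = -6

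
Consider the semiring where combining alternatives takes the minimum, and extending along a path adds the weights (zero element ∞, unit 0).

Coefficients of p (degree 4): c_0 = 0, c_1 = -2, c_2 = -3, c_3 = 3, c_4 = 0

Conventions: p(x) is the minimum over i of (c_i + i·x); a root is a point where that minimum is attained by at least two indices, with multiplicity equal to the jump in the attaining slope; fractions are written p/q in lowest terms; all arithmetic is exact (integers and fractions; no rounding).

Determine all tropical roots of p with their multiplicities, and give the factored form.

hull edge (i=0, c=0) to (i=1, c=-2): slope -2, span 1
hull edge (i=1, c=-2) to (i=2, c=-3): slope -1, span 1
hull edge (i=2, c=-3) to (i=4, c=0): slope 3/2, span 2
Factored form: p(x) = 0 ⊗ (x ⊕ (-3/2)) ⊗ (x ⊕ (-3/2)) ⊗ (x ⊕ 1) ⊗ (x ⊕ 2)
Answer: roots = -3/2 (mult 2), 1 (mult 1), 2 (mult 1)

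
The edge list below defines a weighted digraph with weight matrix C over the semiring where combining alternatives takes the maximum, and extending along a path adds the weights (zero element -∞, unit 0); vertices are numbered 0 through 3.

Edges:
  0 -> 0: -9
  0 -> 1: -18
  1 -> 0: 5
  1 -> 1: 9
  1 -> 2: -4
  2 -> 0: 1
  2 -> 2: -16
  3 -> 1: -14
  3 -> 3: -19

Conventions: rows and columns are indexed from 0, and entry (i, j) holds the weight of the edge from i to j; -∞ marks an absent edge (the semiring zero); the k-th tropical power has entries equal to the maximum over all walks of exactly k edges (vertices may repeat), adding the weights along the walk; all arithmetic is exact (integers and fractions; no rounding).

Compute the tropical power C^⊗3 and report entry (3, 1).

C^⊗2:
  [-13, -9, -22, -∞]
  [14, 18, 5, -∞]
  [-8, -17, -32, -∞]
  [-9, -5, -18, -38]
C^⊗3:
  [-4, 0, -13, -∞]
  [23, 27, 14, -∞]
  [-12, -8, -21, -∞]
  [0, 4, -9, -57]
Key observation: the optimum is the walk 3->1->1->1, with weight (-14) + 9 + 9 = 4.
Optimal value attained by: walk 3->1->1->1.
Answer: (C^⊗3)[3][1] = 4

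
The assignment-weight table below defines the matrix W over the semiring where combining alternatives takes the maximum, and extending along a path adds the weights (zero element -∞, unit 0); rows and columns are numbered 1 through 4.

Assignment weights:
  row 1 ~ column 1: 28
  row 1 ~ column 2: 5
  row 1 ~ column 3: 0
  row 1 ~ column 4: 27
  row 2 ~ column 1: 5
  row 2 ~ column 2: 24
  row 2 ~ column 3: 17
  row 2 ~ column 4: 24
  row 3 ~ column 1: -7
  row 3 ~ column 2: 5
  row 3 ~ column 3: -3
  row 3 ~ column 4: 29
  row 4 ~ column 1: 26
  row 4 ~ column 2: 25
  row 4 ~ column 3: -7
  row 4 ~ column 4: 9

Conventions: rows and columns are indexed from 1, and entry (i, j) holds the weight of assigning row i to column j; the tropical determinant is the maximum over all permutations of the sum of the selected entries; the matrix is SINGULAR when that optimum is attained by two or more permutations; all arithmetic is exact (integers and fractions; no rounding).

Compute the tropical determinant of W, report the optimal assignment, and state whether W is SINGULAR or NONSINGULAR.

σ = (1, 2, 3, 4): 28 + 24 + (-3) + 9 = 58
σ = (1, 2, 4, 3): 28 + 24 + 29 + (-7) = 74
σ = (1, 3, 2, 4): 28 + 17 + 5 + 9 = 59
σ = (1, 3, 4, 2): 28 + 17 + 29 + 25 = 99
σ = (1, 4, 2, 3): 28 + 24 + 5 + (-7) = 50
σ = (1, 4, 3, 2): 28 + 24 + (-3) + 25 = 74
σ = (2, 1, 3, 4): 5 + 5 + (-3) + 9 = 16
σ = (2, 1, 4, 3): 5 + 5 + 29 + (-7) = 32
σ = (2, 3, 1, 4): 5 + 17 + (-7) + 9 = 24
σ = (2, 3, 4, 1): 5 + 17 + 29 + 26 = 77
σ = (2, 4, 1, 3): 5 + 24 + (-7) + (-7) = 15
σ = (2, 4, 3, 1): 5 + 24 + (-3) + 26 = 52
σ = (3, 1, 2, 4): 0 + 5 + 5 + 9 = 19
σ = (3, 1, 4, 2): 0 + 5 + 29 + 25 = 59
σ = (3, 2, 1, 4): 0 + 24 + (-7) + 9 = 26
σ = (3, 2, 4, 1): 0 + 24 + 29 + 26 = 79
σ = (3, 4, 1, 2): 0 + 24 + (-7) + 25 = 42
σ = (3, 4, 2, 1): 0 + 24 + 5 + 26 = 55
σ = (4, 1, 2, 3): 27 + 5 + 5 + (-7) = 30
σ = (4, 1, 3, 2): 27 + 5 + (-3) + 25 = 54
σ = (4, 2, 1, 3): 27 + 24 + (-7) + (-7) = 37
σ = (4, 2, 3, 1): 27 + 24 + (-3) + 26 = 74
σ = (4, 3, 1, 2): 27 + 17 + (-7) + 25 = 62
σ = (4, 3, 2, 1): 27 + 17 + 5 + 26 = 75
Optimal value attained by: σ = (1, 3, 4, 2).
Answer: det⊕(W) = 99; verdict: NONSINGULAR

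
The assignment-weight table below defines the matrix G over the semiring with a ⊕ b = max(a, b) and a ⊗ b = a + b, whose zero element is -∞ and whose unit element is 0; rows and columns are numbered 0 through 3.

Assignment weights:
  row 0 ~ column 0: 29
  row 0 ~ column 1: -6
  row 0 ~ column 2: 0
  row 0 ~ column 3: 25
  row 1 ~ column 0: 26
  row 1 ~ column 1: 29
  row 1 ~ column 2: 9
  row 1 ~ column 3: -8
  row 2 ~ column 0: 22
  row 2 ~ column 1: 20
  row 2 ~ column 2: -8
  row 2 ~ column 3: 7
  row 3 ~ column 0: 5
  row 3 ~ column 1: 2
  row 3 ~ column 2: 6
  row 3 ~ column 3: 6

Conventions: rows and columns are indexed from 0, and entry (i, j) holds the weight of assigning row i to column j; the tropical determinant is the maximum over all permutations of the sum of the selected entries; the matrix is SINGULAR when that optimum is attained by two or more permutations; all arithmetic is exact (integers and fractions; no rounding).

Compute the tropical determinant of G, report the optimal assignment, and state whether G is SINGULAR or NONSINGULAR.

σ = (0, 1, 2, 3): 29 + 29 + (-8) + 6 = 56
σ = (0, 1, 3, 2): 29 + 29 + 7 + 6 = 71
σ = (0, 2, 1, 3): 29 + 9 + 20 + 6 = 64
σ = (0, 2, 3, 1): 29 + 9 + 7 + 2 = 47
σ = (0, 3, 1, 2): 29 + (-8) + 20 + 6 = 47
σ = (0, 3, 2, 1): 29 + (-8) + (-8) + 2 = 15
σ = (1, 0, 2, 3): (-6) + 26 + (-8) + 6 = 18
σ = (1, 0, 3, 2): (-6) + 26 + 7 + 6 = 33
σ = (1, 2, 0, 3): (-6) + 9 + 22 + 6 = 31
σ = (1, 2, 3, 0): (-6) + 9 + 7 + 5 = 15
σ = (1, 3, 0, 2): (-6) + (-8) + 22 + 6 = 14
σ = (1, 3, 2, 0): (-6) + (-8) + (-8) + 5 = -17
σ = (2, 0, 1, 3): 0 + 26 + 20 + 6 = 52
σ = (2, 0, 3, 1): 0 + 26 + 7 + 2 = 35
σ = (2, 1, 0, 3): 0 + 29 + 22 + 6 = 57
σ = (2, 1, 3, 0): 0 + 29 + 7 + 5 = 41
σ = (2, 3, 0, 1): 0 + (-8) + 22 + 2 = 16
σ = (2, 3, 1, 0): 0 + (-8) + 20 + 5 = 17
σ = (3, 0, 1, 2): 25 + 26 + 20 + 6 = 77
σ = (3, 0, 2, 1): 25 + 26 + (-8) + 2 = 45
σ = (3, 1, 0, 2): 25 + 29 + 22 + 6 = 82
σ = (3, 1, 2, 0): 25 + 29 + (-8) + 5 = 51
σ = (3, 2, 0, 1): 25 + 9 + 22 + 2 = 58
σ = (3, 2, 1, 0): 25 + 9 + 20 + 5 = 59
Optimal value attained by: σ = (3, 1, 0, 2).
Answer: det⊕(G) = 82; verdict: NONSINGULAR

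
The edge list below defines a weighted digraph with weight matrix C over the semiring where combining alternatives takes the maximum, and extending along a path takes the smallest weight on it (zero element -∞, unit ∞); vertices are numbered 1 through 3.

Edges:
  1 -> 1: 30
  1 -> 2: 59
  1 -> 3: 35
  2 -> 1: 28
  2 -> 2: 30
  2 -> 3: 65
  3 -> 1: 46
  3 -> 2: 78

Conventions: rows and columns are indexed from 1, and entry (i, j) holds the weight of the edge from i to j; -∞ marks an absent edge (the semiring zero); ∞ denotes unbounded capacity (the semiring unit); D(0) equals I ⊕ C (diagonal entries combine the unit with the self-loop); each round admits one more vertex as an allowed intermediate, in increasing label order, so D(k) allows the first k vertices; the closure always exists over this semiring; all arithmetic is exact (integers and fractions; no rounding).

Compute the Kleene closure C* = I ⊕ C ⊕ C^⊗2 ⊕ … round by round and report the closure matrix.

D(0):
  [∞, 59, 35]
  [28, ∞, 65]
  [46, 78, ∞]
D(1):
  [∞, 59, 35]
  [28, ∞, 65]
  [46, 78, ∞]
D(2):
  [∞, 59, 59]
  [28, ∞, 65]
  [46, 78, ∞]
D(3):
  [∞, 59, 59]
  [46, ∞, 65]
  [46, 78, ∞]
Answer: C* = [[∞, 59, 59], [46, ∞, 65], [46, 78, ∞]]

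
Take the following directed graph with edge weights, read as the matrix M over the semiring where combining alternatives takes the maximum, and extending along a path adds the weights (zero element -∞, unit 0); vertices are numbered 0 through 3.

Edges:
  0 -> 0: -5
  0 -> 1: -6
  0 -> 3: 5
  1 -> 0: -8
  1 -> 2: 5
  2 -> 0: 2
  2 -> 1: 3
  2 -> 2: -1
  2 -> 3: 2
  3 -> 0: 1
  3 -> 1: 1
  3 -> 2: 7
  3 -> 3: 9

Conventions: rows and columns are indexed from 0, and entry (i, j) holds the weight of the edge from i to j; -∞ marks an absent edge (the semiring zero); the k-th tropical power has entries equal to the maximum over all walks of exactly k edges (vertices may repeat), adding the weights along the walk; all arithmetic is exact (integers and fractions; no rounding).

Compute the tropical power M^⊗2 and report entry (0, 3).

M^⊗2:
  [6, 6, 12, 14]
  [7, 8, 4, 7]
  [3, 3, 9, 11]
  [10, 10, 16, 18]
Key observation: the optimum is the walk 0->3->3, with weight 5 + 9 = 14.
Optimal value attained by: walk 0->3->3.
Answer: (M^⊗2)[0][3] = 14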